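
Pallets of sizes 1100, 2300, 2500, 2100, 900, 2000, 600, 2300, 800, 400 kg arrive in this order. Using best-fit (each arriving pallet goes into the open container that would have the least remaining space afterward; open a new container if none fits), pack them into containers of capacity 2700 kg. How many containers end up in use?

  1100 → container 1 (new)  [load 1100/2700]
  2300 → container 2 (new)  [load 2300/2700]
  2500 → container 3 (new)  [load 2500/2700]
  2100 → container 4 (new)  [load 2100/2700]
  900 → container 1  [load 2000/2700]
  2000 → container 5 (new)  [load 2000/2700]
  600 → container 4  [load 2700/2700]
  2300 → container 6 (new)  [load 2300/2700]
  800 → container 7 (new)  [load 800/2700]
  400 → container 2  [load 2700/2700]
7 containers opened.

7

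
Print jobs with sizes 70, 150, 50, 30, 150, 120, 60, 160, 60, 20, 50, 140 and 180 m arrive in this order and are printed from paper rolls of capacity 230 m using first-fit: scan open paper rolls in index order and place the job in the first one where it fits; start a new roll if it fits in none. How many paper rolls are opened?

  70 → roll 1 (new)  [load 70/230]
  150 → roll 1  [load 220/230]
  50 → roll 2 (new)  [load 50/230]
  30 → roll 2  [load 80/230]
  150 → roll 2  [load 230/230]
  120 → roll 3 (new)  [load 120/230]
  60 → roll 3  [load 180/230]
  160 → roll 4 (new)  [load 160/230]
  60 → roll 4  [load 220/230]
  20 → roll 3  [load 200/230]
  50 → roll 5 (new)  [load 50/230]
  140 → roll 5  [load 190/230]
  180 → roll 6 (new)  [load 180/230]
6 paper rolls opened.

6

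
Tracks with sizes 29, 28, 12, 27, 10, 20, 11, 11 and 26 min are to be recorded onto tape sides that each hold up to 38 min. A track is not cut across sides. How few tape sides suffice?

5

Total = 29 + 28 + 27 + 26 + 20 + 12 + 11 + 11 + 10 = 174 min.
Lower bound: ⌈174/38⌉ = 5 tape sides.
A packing using 5 tape sides:
  side 1: 29 = 29
  side 2: 28 + 10 = 38
  side 3: 27 + 11 = 38
  side 4: 26 + 12 = 38
  side 5: 20 + 11 = 31
This matches the lower bound, so 5 is optimal.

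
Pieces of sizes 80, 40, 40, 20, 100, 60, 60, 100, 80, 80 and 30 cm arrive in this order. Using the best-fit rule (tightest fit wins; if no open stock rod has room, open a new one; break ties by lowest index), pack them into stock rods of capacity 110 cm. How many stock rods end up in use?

8

  80 → stock rod 1 (new)  [load 80/110]
  40 → stock rod 2 (new)  [load 40/110]
  40 → stock rod 2  [load 80/110]
  20 → stock rod 1  [load 100/110]
  100 → stock rod 3 (new)  [load 100/110]
  60 → stock rod 4 (new)  [load 60/110]
  60 → stock rod 5 (new)  [load 60/110]
  100 → stock rod 6 (new)  [load 100/110]
  80 → stock rod 7 (new)  [load 80/110]
  80 → stock rod 8 (new)  [load 80/110]
  30 → stock rod 2  [load 110/110]
8 stock rods opened.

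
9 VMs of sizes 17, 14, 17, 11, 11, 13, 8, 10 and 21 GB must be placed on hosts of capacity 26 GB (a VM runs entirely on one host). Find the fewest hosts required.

6

Total = 21 + 17 + 17 + 14 + 13 + 11 + 11 + 10 + 8 = 122 GB.
Lower bound: ⌈122/26⌉ = 5 hosts.
A packing using 6 hosts:
  host 1: 21 = 21
  host 2: 17 + 8 = 25
  host 3: 17 = 17
  host 4: 14 + 11 = 25
  host 5: 13 + 11 = 24
  host 6: 10 = 10
No arrangement into 5 hosts stays within capacity, so 6 is optimal.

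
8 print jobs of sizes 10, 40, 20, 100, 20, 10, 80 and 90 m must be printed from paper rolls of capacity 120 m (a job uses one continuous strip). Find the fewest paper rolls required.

4

Total = 100 + 90 + 80 + 40 + 20 + 20 + 10 + 10 = 370 m.
Lower bound: ⌈370/120⌉ = 4 paper rolls.
A packing using 4 paper rolls:
  roll 1: 100 + 20 = 120
  roll 2: 90 + 20 + 10 = 120
  roll 3: 80 + 40 = 120
  roll 4: 10 = 10
This matches the lower bound, so 4 is optimal.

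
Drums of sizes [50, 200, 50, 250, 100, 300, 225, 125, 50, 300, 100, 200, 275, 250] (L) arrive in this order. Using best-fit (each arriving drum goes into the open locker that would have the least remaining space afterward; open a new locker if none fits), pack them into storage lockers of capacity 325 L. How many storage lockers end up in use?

  50 → locker 1 (new)  [load 50/325]
  200 → locker 1  [load 250/325]
  50 → locker 1  [load 300/325]
  250 → locker 2 (new)  [load 250/325]
  100 → locker 3 (new)  [load 100/325]
  300 → locker 4 (new)  [load 300/325]
  225 → locker 3  [load 325/325]
  125 → locker 5 (new)  [load 125/325]
  50 → locker 2  [load 300/325]
  300 → locker 6 (new)  [load 300/325]
  100 → locker 5  [load 225/325]
  200 → locker 7 (new)  [load 200/325]
  275 → locker 8 (new)  [load 275/325]
  250 → locker 9 (new)  [load 250/325]
9 storage lockers opened.

9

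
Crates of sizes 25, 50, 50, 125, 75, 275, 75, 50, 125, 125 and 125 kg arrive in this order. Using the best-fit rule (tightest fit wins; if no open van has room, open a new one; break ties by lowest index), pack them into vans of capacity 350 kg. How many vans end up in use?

  25 → van 1 (new)  [load 25/350]
  50 → van 1  [load 75/350]
  50 → van 1  [load 125/350]
  125 → van 1  [load 250/350]
  75 → van 1  [load 325/350]
  275 → van 2 (new)  [load 275/350]
  75 → van 2  [load 350/350]
  50 → van 3 (new)  [load 50/350]
  125 → van 3  [load 175/350]
  125 → van 3  [load 300/350]
  125 → van 4 (new)  [load 125/350]
4 vans opened.

4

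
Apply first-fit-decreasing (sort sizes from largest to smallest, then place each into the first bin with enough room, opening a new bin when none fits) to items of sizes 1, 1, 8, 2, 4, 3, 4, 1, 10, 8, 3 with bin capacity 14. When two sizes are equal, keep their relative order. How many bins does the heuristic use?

Sorted descending: 10, 8, 8, 4, 4, 3, 3, 2, 1, 1, 1.
  10 → bin 1 (new)  [load 10/14]
  8 → bin 2 (new)  [load 8/14]
  8 → bin 3 (new)  [load 8/14]
  4 → bin 1  [load 14/14]
  4 → bin 2  [load 12/14]
  3 → bin 3  [load 11/14]
  3 → bin 3  [load 14/14]
  2 → bin 2  [load 14/14]
  1 → bin 4 (new)  [load 1/14]
  1 → bin 4  [load 2/14]
  1 → bin 4  [load 3/14]
4 bins opened.

4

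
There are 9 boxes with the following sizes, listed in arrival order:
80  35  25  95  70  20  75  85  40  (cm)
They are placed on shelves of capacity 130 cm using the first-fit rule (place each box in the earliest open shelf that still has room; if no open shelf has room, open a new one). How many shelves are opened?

  80 → shelf 1 (new)  [load 80/130]
  35 → shelf 1  [load 115/130]
  25 → shelf 2 (new)  [load 25/130]
  95 → shelf 2  [load 120/130]
  70 → shelf 3 (new)  [load 70/130]
  20 → shelf 3  [load 90/130]
  75 → shelf 4 (new)  [load 75/130]
  85 → shelf 5 (new)  [load 85/130]
  40 → shelf 3  [load 130/130]
5 shelves opened.

5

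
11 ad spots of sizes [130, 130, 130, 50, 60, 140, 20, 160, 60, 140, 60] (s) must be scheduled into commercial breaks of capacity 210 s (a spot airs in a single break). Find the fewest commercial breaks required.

Total = 160 + 140 + 140 + 130 + 130 + 130 + 60 + 60 + 60 + 50 + 20 = 1080 s.
Lower bound: ⌈1080/210⌉ = 6 commercial breaks.
A packing using 6 commercial breaks:
  break 1: 160 + 50 = 210
  break 2: 140 + 60 = 200
  break 3: 140 + 60 = 200
  break 4: 130 + 60 + 20 = 210
  break 5: 130 = 130
  break 6: 130 = 130
This matches the lower bound, so 6 is optimal.

6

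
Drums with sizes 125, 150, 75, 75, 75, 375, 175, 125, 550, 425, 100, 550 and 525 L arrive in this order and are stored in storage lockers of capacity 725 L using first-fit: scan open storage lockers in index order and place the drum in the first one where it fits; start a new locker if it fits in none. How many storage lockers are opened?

6

  125 → locker 1 (new)  [load 125/725]
  150 → locker 1  [load 275/725]
  75 → locker 1  [load 350/725]
  75 → locker 1  [load 425/725]
  75 → locker 1  [load 500/725]
  375 → locker 2 (new)  [load 375/725]
  175 → locker 1  [load 675/725]
  125 → locker 2  [load 500/725]
  550 → locker 3 (new)  [load 550/725]
  425 → locker 4 (new)  [load 425/725]
  100 → locker 2  [load 600/725]
  550 → locker 5 (new)  [load 550/725]
  525 → locker 6 (new)  [load 525/725]
6 storage lockers opened.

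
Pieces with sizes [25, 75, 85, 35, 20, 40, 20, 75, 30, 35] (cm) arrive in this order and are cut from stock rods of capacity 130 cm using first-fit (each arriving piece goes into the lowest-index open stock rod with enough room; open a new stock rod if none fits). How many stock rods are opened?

  25 → stock rod 1 (new)  [load 25/130]
  75 → stock rod 1  [load 100/130]
  85 → stock rod 2 (new)  [load 85/130]
  35 → stock rod 2  [load 120/130]
  20 → stock rod 1  [load 120/130]
  40 → stock rod 3 (new)  [load 40/130]
  20 → stock rod 3  [load 60/130]
  75 → stock rod 4 (new)  [load 75/130]
  30 → stock rod 3  [load 90/130]
  35 → stock rod 3  [load 125/130]
4 stock rods opened.

4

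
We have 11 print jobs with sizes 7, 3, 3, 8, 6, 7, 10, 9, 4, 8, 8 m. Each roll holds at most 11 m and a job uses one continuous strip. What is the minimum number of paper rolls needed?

8

Total = 10 + 9 + 8 + 8 + 8 + 7 + 7 + 6 + 4 + 3 + 3 = 73 m.
Lower bound: ⌈73/11⌉ = 7 paper rolls.
Also, 8 print jobs each exceed 11/2 m, and no two of those can share a roll, so at least 8 paper rolls are needed.
A packing using 8 paper rolls:
  roll 1: 10 = 10
  roll 2: 9 = 9
  roll 3: 8 + 3 = 11
  roll 4: 8 + 3 = 11
  roll 5: 8 = 8
  roll 6: 7 + 4 = 11
  roll 7: 7 = 7
  roll 8: 6 = 6
This matches the lower bound, so 8 is optimal.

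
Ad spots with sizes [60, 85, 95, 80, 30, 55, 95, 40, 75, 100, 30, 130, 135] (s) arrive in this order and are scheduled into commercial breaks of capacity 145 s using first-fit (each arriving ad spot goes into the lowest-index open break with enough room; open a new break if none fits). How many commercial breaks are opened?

  60 → break 1 (new)  [load 60/145]
  85 → break 1  [load 145/145]
  95 → break 2 (new)  [load 95/145]
  80 → break 3 (new)  [load 80/145]
  30 → break 2  [load 125/145]
  55 → break 3  [load 135/145]
  95 → break 4 (new)  [load 95/145]
  40 → break 4  [load 135/145]
  75 → break 5 (new)  [load 75/145]
  100 → break 6 (new)  [load 100/145]
  30 → break 5  [load 105/145]
  130 → break 7 (new)  [load 130/145]
  135 → break 8 (new)  [load 135/145]
8 commercial breaks opened.

8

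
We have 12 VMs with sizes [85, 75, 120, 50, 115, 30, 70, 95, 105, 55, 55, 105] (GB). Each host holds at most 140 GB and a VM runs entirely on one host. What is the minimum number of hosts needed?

8

Total = 120 + 115 + 105 + 105 + 95 + 85 + 75 + 70 + 55 + 55 + 50 + 30 = 960 GB.
Lower bound: ⌈960/140⌉ = 7 hosts.
A packing using 8 hosts:
  host 1: 120 = 120
  host 2: 115 = 115
  host 3: 105 + 30 = 135
  host 4: 105 = 105
  host 5: 95 = 95
  host 6: 85 + 55 = 140
  host 7: 75 + 55 = 130
  host 8: 70 + 50 = 120
No arrangement into 7 hosts stays within capacity, so 8 is optimal.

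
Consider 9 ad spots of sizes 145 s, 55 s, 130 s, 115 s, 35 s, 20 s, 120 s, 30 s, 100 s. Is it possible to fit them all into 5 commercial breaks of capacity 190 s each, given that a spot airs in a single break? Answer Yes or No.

A valid assignment using 5 commercial breaks:
  break 1: 145 + 35 = 180
  break 2: 130 + 55 = 185
  break 3: 120 + 30 + 20 = 170
  break 4: 115 = 115
  break 5: 100 = 100
Every load is within 190 s, so 5 commercial breaks suffice.

Yes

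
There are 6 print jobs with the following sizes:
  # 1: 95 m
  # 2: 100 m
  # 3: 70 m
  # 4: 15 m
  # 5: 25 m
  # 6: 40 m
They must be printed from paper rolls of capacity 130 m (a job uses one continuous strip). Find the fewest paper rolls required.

3

Total = 100 + 95 + 70 + 40 + 25 + 15 = 345 m.
Lower bound: ⌈345/130⌉ = 3 paper rolls.
A packing using 3 paper rolls:
  roll 1: 100 + 25 = 125
  roll 2: 95 + 15 = 110
  roll 3: 70 + 40 = 110
This matches the lower bound, so 3 is optimal.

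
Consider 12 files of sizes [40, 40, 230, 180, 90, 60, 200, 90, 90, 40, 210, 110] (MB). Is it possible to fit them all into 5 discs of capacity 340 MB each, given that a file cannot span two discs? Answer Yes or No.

Yes

A valid assignment using 5 discs:
  disc 1: 230 + 110 = 340
  disc 2: 210 + 90 + 40 = 340
  disc 3: 200 + 90 + 40 = 330
  disc 4: 180 + 90 + 60 = 330
  disc 5: 40 = 40
Every load is within 340 MB, so 5 discs suffice.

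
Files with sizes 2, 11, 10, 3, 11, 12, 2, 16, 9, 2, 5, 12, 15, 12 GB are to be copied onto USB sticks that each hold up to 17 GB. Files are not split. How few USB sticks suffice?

9

Total = 16 + 15 + 12 + 12 + 12 + 11 + 11 + 10 + 9 + 5 + 3 + 2 + 2 + 2 = 122 GB.
Lower bound: ⌈122/17⌉ = 8 USB sticks.
Also, 9 files each exceed 17/2 GB, and no two of those can share a USB stick, so at least 9 USB sticks are needed.
A packing using 9 USB sticks:
  USB stick 1: 16 = 16
  USB stick 2: 15 + 2 = 17
  USB stick 3: 12 + 5 = 17
  USB stick 4: 12 + 3 + 2 = 17
  USB stick 5: 12 + 2 = 14
  USB stick 6: 11 = 11
  USB stick 7: 11 = 11
  USB stick 8: 10 = 10
  USB stick 9: 9 = 9
This matches the lower bound, so 9 is optimal.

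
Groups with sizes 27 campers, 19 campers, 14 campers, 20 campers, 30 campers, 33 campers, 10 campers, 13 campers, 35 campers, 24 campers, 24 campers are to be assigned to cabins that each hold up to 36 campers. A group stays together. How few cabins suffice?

8

Total = 35 + 33 + 30 + 27 + 24 + 24 + 20 + 19 + 14 + 13 + 10 = 249 campers.
Lower bound: ⌈249/36⌉ = 7 cabins.
Also, 8 groups each exceed 18 campers, and no two of those can share a cabin, so at least 8 cabins are needed.
A packing using 8 cabins:
  cabin 1: 35 = 35
  cabin 2: 33 = 33
  cabin 3: 30 = 30
  cabin 4: 27 = 27
  cabin 5: 24 + 10 = 34
  cabin 6: 24 = 24
  cabin 7: 20 + 14 = 34
  cabin 8: 19 + 13 = 32
This matches the lower bound, so 8 is optimal.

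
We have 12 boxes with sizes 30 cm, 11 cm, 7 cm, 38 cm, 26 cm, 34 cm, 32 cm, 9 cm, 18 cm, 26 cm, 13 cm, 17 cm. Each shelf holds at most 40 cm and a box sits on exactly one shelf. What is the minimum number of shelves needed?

7

Total = 38 + 34 + 32 + 30 + 26 + 26 + 18 + 17 + 13 + 11 + 9 + 7 = 261 cm.
Lower bound: ⌈261/40⌉ = 7 shelves.
A packing using 7 shelves:
  shelf 1: 38 = 38
  shelf 2: 34 = 34
  shelf 3: 32 + 7 = 39
  shelf 4: 30 + 9 = 39
  shelf 5: 26 + 13 = 39
  shelf 6: 26 + 11 = 37
  shelf 7: 18 + 17 = 35
This matches the lower bound, so 7 is optimal.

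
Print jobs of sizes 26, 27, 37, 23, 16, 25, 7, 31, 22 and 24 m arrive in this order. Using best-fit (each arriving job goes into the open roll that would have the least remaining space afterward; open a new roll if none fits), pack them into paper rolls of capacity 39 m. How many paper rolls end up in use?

  26 → roll 1 (new)  [load 26/39]
  27 → roll 2 (new)  [load 27/39]
  37 → roll 3 (new)  [load 37/39]
  23 → roll 4 (new)  [load 23/39]
  16 → roll 4  [load 39/39]
  25 → roll 5 (new)  [load 25/39]
  7 → roll 2  [load 34/39]
  31 → roll 6 (new)  [load 31/39]
  22 → roll 7 (new)  [load 22/39]
  24 → roll 8 (new)  [load 24/39]
8 paper rolls opened.

8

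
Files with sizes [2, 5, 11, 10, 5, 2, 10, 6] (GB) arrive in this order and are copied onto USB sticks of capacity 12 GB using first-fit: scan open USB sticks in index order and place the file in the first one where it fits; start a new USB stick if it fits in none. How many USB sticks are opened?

  2 → USB stick 1 (new)  [load 2/12]
  5 → USB stick 1  [load 7/12]
  11 → USB stick 2 (new)  [load 11/12]
  10 → USB stick 3 (new)  [load 10/12]
  5 → USB stick 1  [load 12/12]
  2 → USB stick 3  [load 12/12]
  10 → USB stick 4 (new)  [load 10/12]
  6 → USB stick 5 (new)  [load 6/12]
5 USB sticks opened.

5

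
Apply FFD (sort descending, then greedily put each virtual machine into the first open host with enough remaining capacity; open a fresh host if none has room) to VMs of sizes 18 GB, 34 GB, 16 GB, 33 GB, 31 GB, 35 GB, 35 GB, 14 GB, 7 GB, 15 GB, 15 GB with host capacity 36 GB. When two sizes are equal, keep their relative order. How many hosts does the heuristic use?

8

Sorted descending: 35, 35, 34, 33, 31, 18, 16, 15, 15, 14, 7.
  35 → host 1 (new)  [load 35/36]
  35 → host 2 (new)  [load 35/36]
  34 → host 3 (new)  [load 34/36]
  33 → host 4 (new)  [load 33/36]
  31 → host 5 (new)  [load 31/36]
  18 → host 6 (new)  [load 18/36]
  16 → host 6  [load 34/36]
  15 → host 7 (new)  [load 15/36]
  15 → host 7  [load 30/36]
  14 → host 8 (new)  [load 14/36]
  7 → host 8  [load 21/36]
8 hosts opened.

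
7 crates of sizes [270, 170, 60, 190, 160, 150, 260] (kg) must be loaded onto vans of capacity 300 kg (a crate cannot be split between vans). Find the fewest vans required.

6

Total = 270 + 260 + 190 + 170 + 160 + 150 + 60 = 1260 kg.
Lower bound: ⌈1260/300⌉ = 5 vans.
A packing using 6 vans:
  van 1: 270 = 270
  van 2: 260 = 260
  van 3: 190 + 60 = 250
  van 4: 170 = 170
  van 5: 160 = 160
  van 6: 150 = 150
No arrangement into 5 vans stays within capacity, so 6 is optimal.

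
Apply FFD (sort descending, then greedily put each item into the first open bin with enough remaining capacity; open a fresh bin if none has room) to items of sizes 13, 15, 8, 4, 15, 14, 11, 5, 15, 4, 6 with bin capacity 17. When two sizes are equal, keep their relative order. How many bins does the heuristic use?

Sorted descending: 15, 15, 15, 14, 13, 11, 8, 6, 5, 4, 4.
  15 → bin 1 (new)  [load 15/17]
  15 → bin 2 (new)  [load 15/17]
  15 → bin 3 (new)  [load 15/17]
  14 → bin 4 (new)  [load 14/17]
  13 → bin 5 (new)  [load 13/17]
  11 → bin 6 (new)  [load 11/17]
  8 → bin 7 (new)  [load 8/17]
  6 → bin 6  [load 17/17]
  5 → bin 7  [load 13/17]
  4 → bin 5  [load 17/17]
  4 → bin 7  [load 17/17]
7 bins opened.

7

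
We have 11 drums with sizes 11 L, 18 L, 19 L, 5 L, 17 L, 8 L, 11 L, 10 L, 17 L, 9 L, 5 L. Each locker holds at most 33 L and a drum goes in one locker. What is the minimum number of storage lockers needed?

Total = 19 + 18 + 17 + 17 + 11 + 11 + 10 + 9 + 8 + 5 + 5 = 130 L.
Lower bound: ⌈130/33⌉ = 4 storage lockers.
A packing using 5 storage lockers:
  locker 1: 19 + 11 = 30
  locker 2: 18 + 11 = 29
  locker 3: 17 + 10 + 5 = 32
  locker 4: 17 + 9 + 5 = 31
  locker 5: 8 = 8
No arrangement into 4 storage lockers stays within capacity, so 5 is optimal.

5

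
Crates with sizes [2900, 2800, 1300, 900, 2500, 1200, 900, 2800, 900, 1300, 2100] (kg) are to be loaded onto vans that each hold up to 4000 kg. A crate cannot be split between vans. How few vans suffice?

6

Total = 2900 + 2800 + 2800 + 2500 + 2100 + 1300 + 1300 + 1200 + 900 + 900 + 900 = 19600 kg.
Lower bound: ⌈19600/4000⌉ = 5 vans.
A packing using 6 vans:
  van 1: 2900 + 900 = 3800
  van 2: 2800 + 1200 = 4000
  van 3: 2800 + 900 = 3700
  van 4: 2500 + 1300 = 3800
  van 5: 2100 + 1300 = 3400
  van 6: 900 = 900
No arrangement into 5 vans stays within capacity, so 6 is optimal.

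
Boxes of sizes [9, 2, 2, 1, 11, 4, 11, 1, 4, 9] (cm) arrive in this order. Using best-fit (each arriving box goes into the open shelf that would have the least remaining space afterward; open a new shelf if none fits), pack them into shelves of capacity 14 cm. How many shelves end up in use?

  9 → shelf 1 (new)  [load 9/14]
  2 → shelf 1  [load 11/14]
  2 → shelf 1  [load 13/14]
  1 → shelf 1  [load 14/14]
  11 → shelf 2 (new)  [load 11/14]
  4 → shelf 3 (new)  [load 4/14]
  11 → shelf 4 (new)  [load 11/14]
  1 → shelf 2  [load 12/14]
  4 → shelf 3  [load 8/14]
  9 → shelf 5 (new)  [load 9/14]
5 shelves opened.

5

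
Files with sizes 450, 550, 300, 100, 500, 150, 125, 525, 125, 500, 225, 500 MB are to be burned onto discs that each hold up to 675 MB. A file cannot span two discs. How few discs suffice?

Total = 550 + 525 + 500 + 500 + 500 + 450 + 300 + 225 + 150 + 125 + 125 + 100 = 4050 MB.
Lower bound: ⌈4050/675⌉ = 6 discs.
A packing using 7 discs:
  disc 1: 550 + 125 = 675
  disc 2: 525 + 150 = 675
  disc 3: 500 + 125 = 625
  disc 4: 500 + 100 = 600
  disc 5: 500 = 500
  disc 6: 450 + 225 = 675
  disc 7: 300 = 300
No arrangement into 6 discs stays within capacity, so 7 is optimal.

7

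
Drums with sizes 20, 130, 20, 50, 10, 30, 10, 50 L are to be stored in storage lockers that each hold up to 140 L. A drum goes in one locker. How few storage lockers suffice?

Total = 130 + 50 + 50 + 30 + 20 + 20 + 10 + 10 = 320 L.
Lower bound: ⌈320/140⌉ = 3 storage lockers.
A packing using 3 storage lockers:
  locker 1: 130 + 10 = 140
  locker 2: 50 + 50 + 30 + 10 = 140
  locker 3: 20 + 20 = 40
This matches the lower bound, so 3 is optimal.

3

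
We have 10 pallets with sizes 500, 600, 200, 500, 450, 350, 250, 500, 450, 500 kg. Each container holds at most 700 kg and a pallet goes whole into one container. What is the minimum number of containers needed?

8

Total = 600 + 500 + 500 + 500 + 500 + 450 + 450 + 350 + 250 + 200 = 4300 kg.
Lower bound: ⌈4300/700⌉ = 7 containers.
A packing using 8 containers:
  container 1: 600 = 600
  container 2: 500 + 200 = 700
  container 3: 500 = 500
  container 4: 500 = 500
  container 5: 500 = 500
  container 6: 450 + 250 = 700
  container 7: 450 = 450
  container 8: 350 = 350
No arrangement into 7 containers stays within capacity, so 8 is optimal.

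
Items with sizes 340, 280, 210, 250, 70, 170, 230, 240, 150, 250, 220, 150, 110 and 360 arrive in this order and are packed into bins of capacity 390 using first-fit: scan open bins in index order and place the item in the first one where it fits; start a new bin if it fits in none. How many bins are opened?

9

  340 → bin 1 (new)  [load 340/390]
  280 → bin 2 (new)  [load 280/390]
  210 → bin 3 (new)  [load 210/390]
  250 → bin 4 (new)  [load 250/390]
  70 → bin 2  [load 350/390]
  170 → bin 3  [load 380/390]
  230 → bin 5 (new)  [load 230/390]
  240 → bin 6 (new)  [load 240/390]
  150 → bin 5  [load 380/390]
  250 → bin 7 (new)  [load 250/390]
  220 → bin 8 (new)  [load 220/390]
  150 → bin 6  [load 390/390]
  110 → bin 4  [load 360/390]
  360 → bin 9 (new)  [load 360/390]
9 bins opened.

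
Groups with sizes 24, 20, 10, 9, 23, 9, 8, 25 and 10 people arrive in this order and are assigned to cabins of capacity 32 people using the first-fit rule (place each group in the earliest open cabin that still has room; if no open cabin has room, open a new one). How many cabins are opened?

  24 → cabin 1 (new)  [load 24/32]
  20 → cabin 2 (new)  [load 20/32]
  10 → cabin 2  [load 30/32]
  9 → cabin 3 (new)  [load 9/32]
  23 → cabin 3  [load 32/32]
  9 → cabin 4 (new)  [load 9/32]
  8 → cabin 1  [load 32/32]
  25 → cabin 5 (new)  [load 25/32]
  10 → cabin 4  [load 19/32]
5 cabins opened.

5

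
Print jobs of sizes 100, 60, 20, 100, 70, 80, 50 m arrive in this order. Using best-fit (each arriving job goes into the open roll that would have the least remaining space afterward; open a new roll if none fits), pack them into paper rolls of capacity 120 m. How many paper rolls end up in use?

  100 → roll 1 (new)  [load 100/120]
  60 → roll 2 (new)  [load 60/120]
  20 → roll 1  [load 120/120]
  100 → roll 3 (new)  [load 100/120]
  70 → roll 4 (new)  [load 70/120]
  80 → roll 5 (new)  [load 80/120]
  50 → roll 4  [load 120/120]
5 paper rolls opened.

5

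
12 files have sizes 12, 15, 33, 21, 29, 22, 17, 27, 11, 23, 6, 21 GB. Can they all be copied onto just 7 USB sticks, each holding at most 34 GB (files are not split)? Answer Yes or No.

Total = 237 GB; ⌈237/34⌉ = 7.
The bound of 7 does not rule out 7, but exhaustive search shows no assignment into 7 USB sticks of capacity 34 GB exists — the minimum is 8.

No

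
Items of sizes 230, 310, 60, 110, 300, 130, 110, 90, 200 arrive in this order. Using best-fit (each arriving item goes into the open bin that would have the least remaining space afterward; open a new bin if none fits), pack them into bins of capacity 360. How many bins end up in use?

5

  230 → bin 1 (new)  [load 230/360]
  310 → bin 2 (new)  [load 310/360]
  60 → bin 1  [load 290/360]
  110 → bin 3 (new)  [load 110/360]
  300 → bin 4 (new)  [load 300/360]
  130 → bin 3  [load 240/360]
  110 → bin 3  [load 350/360]
  90 → bin 5 (new)  [load 90/360]
  200 → bin 5  [load 290/360]
5 bins opened.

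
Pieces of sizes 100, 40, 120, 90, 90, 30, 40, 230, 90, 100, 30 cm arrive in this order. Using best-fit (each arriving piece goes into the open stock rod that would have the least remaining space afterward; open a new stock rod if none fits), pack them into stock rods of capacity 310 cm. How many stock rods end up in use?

4

  100 → stock rod 1 (new)  [load 100/310]
  40 → stock rod 1  [load 140/310]
  120 → stock rod 1  [load 260/310]
  90 → stock rod 2 (new)  [load 90/310]
  90 → stock rod 2  [load 180/310]
  30 → stock rod 1  [load 290/310]
  40 → stock rod 2  [load 220/310]
  230 → stock rod 3 (new)  [load 230/310]
  90 → stock rod 2  [load 310/310]
  100 → stock rod 4 (new)  [load 100/310]
  30 → stock rod 3  [load 260/310]
4 stock rods opened.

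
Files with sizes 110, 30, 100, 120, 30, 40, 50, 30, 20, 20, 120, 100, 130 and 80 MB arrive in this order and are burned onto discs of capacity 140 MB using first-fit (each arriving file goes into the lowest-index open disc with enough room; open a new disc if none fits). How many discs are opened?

  110 → disc 1 (new)  [load 110/140]
  30 → disc 1  [load 140/140]
  100 → disc 2 (new)  [load 100/140]
  120 → disc 3 (new)  [load 120/140]
  30 → disc 2  [load 130/140]
  40 → disc 4 (new)  [load 40/140]
  50 → disc 4  [load 90/140]
  30 → disc 4  [load 120/140]
  20 → disc 3  [load 140/140]
  20 → disc 4  [load 140/140]
  120 → disc 5 (new)  [load 120/140]
  100 → disc 6 (new)  [load 100/140]
  130 → disc 7 (new)  [load 130/140]
  80 → disc 8 (new)  [load 80/140]
8 discs opened.

8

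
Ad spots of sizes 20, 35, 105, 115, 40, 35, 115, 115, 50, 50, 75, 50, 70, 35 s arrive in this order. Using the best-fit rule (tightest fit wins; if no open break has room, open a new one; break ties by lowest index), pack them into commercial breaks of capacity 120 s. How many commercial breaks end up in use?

  20 → break 1 (new)  [load 20/120]
  35 → break 1  [load 55/120]
  105 → break 2 (new)  [load 105/120]
  115 → break 3 (new)  [load 115/120]
  40 → break 1  [load 95/120]
  35 → break 4 (new)  [load 35/120]
  115 → break 5 (new)  [load 115/120]
  115 → break 6 (new)  [load 115/120]
  50 → break 4  [load 85/120]
  50 → break 7 (new)  [load 50/120]
  75 → break 8 (new)  [load 75/120]
  50 → break 7  [load 100/120]
  70 → break 9 (new)  [load 70/120]
  35 → break 4  [load 120/120]
9 commercial breaks opened.

9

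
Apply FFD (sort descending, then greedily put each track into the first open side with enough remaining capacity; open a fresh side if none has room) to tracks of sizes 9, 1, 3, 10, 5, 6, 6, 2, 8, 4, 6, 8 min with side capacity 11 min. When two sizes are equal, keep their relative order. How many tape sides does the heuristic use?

7

Sorted descending: 10, 9, 8, 8, 6, 6, 6, 5, 4, 3, 2, 1.
  10 → side 1 (new)  [load 10/11]
  9 → side 2 (new)  [load 9/11]
  8 → side 3 (new)  [load 8/11]
  8 → side 4 (new)  [load 8/11]
  6 → side 5 (new)  [load 6/11]
  6 → side 6 (new)  [load 6/11]
  6 → side 7 (new)  [load 6/11]
  5 → side 5  [load 11/11]
  4 → side 6  [load 10/11]
  3 → side 3  [load 11/11]
  2 → side 2  [load 11/11]
  1 → side 1  [load 11/11]
7 tape sides opened.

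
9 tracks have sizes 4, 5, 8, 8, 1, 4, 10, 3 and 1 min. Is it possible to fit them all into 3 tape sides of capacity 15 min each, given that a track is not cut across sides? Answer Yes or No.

A valid assignment using 3 tape sides:
  side 1: 10 + 5 = 15
  side 2: 8 + 4 + 3 = 15
  side 3: 8 + 4 + 1 + 1 = 14
Every load is within 15 min, so 3 tape sides suffice.

Yes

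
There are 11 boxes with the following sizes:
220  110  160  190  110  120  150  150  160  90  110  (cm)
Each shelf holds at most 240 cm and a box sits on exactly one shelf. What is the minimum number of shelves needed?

8

Total = 220 + 190 + 160 + 160 + 150 + 150 + 120 + 110 + 110 + 110 + 90 = 1570 cm.
Lower bound: ⌈1570/240⌉ = 7 shelves.
A packing using 8 shelves:
  shelf 1: 220 = 220
  shelf 2: 190 = 190
  shelf 3: 160 = 160
  shelf 4: 160 = 160
  shelf 5: 150 + 90 = 240
  shelf 6: 150 = 150
  shelf 7: 120 + 110 = 230
  shelf 8: 110 + 110 = 220
No arrangement into 7 shelves stays within capacity, so 8 is optimal.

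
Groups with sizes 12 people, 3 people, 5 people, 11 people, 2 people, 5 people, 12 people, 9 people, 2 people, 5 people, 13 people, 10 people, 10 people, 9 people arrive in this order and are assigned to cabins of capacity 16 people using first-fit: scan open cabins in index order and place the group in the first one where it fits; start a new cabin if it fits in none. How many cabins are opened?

8

  12 → cabin 1 (new)  [load 12/16]
  3 → cabin 1  [load 15/16]
  5 → cabin 2 (new)  [load 5/16]
  11 → cabin 2  [load 16/16]
  2 → cabin 3 (new)  [load 2/16]
  5 → cabin 3  [load 7/16]
  12 → cabin 4 (new)  [load 12/16]
  9 → cabin 3  [load 16/16]
  2 → cabin 4  [load 14/16]
  5 → cabin 5 (new)  [load 5/16]
  13 → cabin 6 (new)  [load 13/16]
  10 → cabin 5  [load 15/16]
  10 → cabin 7 (new)  [load 10/16]
  9 → cabin 8 (new)  [load 9/16]
8 cabins opened.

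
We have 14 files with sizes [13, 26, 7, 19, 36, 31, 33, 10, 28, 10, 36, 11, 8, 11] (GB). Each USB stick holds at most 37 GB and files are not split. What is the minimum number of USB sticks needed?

8

Total = 36 + 36 + 33 + 31 + 28 + 26 + 19 + 13 + 11 + 11 + 10 + 10 + 8 + 7 = 279 GB.
Lower bound: ⌈279/37⌉ = 8 USB sticks.
A packing using 8 USB sticks:
  USB stick 1: 36 = 36
  USB stick 2: 36 = 36
  USB stick 3: 33 = 33
  USB stick 4: 31 = 31
  USB stick 5: 28 + 8 = 36
  USB stick 6: 26 + 11 = 37
  USB stick 7: 19 + 11 + 7 = 37
  USB stick 8: 13 + 10 + 10 = 33
This matches the lower bound, so 8 is optimal.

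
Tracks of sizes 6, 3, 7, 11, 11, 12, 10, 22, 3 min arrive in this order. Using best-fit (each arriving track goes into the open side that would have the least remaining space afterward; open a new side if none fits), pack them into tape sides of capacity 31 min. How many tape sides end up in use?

  6 → side 1 (new)  [load 6/31]
  3 → side 1  [load 9/31]
  7 → side 1  [load 16/31]
  11 → side 1  [load 27/31]
  11 → side 2 (new)  [load 11/31]
  12 → side 2  [load 23/31]
  10 → side 3 (new)  [load 10/31]
  22 → side 4 (new)  [load 22/31]
  3 → side 1  [load 30/31]
4 tape sides opened.

4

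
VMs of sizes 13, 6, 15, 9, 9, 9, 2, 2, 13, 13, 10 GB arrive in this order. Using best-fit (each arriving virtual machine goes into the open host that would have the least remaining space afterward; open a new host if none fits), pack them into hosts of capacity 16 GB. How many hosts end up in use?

8

  13 → host 1 (new)  [load 13/16]
  6 → host 2 (new)  [load 6/16]
  15 → host 3 (new)  [load 15/16]
  9 → host 2  [load 15/16]
  9 → host 4 (new)  [load 9/16]
  9 → host 5 (new)  [load 9/16]
  2 → host 1  [load 15/16]
  2 → host 4  [load 11/16]
  13 → host 6 (new)  [load 13/16]
  13 → host 7 (new)  [load 13/16]
  10 → host 8 (new)  [load 10/16]
8 hosts opened.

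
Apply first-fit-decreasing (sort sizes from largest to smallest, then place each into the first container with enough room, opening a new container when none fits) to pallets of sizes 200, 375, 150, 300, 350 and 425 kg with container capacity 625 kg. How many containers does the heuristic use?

Sorted descending: 425, 375, 350, 300, 200, 150.
  425 → container 1 (new)  [load 425/625]
  375 → container 2 (new)  [load 375/625]
  350 → container 3 (new)  [load 350/625]
  300 → container 4 (new)  [load 300/625]
  200 → container 1  [load 625/625]
  150 → container 2  [load 525/625]
4 containers opened.

4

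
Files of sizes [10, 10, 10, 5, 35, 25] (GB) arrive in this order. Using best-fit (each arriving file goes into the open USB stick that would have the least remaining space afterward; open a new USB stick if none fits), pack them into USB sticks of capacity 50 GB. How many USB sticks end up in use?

  10 → USB stick 1 (new)  [load 10/50]
  10 → USB stick 1  [load 20/50]
  10 → USB stick 1  [load 30/50]
  5 → USB stick 1  [load 35/50]
  35 → USB stick 2 (new)  [load 35/50]
  25 → USB stick 3 (new)  [load 25/50]
3 USB sticks opened.

3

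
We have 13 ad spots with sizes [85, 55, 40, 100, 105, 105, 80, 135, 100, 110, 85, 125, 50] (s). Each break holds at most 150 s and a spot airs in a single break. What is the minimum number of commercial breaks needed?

10

Total = 135 + 125 + 110 + 105 + 105 + 100 + 100 + 85 + 85 + 80 + 55 + 50 + 40 = 1175 s.
Lower bound: ⌈1175/150⌉ = 8 commercial breaks.
Also, 10 ad spots each exceed 75 s, and no two of those can share a break, so at least 10 commercial breaks are needed.
A packing using 10 commercial breaks:
  break 1: 135 = 135
  break 2: 125 = 125
  break 3: 110 + 40 = 150
  break 4: 105 = 105
  break 5: 105 = 105
  break 6: 100 + 50 = 150
  break 7: 100 = 100
  break 8: 85 + 55 = 140
  break 9: 85 = 85
  break 10: 80 = 80
This matches the lower bound, so 10 is optimal.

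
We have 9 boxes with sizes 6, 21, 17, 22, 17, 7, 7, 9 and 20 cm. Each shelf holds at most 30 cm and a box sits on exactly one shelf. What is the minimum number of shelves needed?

Total = 22 + 21 + 20 + 17 + 17 + 9 + 7 + 7 + 6 = 126 cm.
Lower bound: ⌈126/30⌉ = 5 shelves.
A packing using 5 shelves:
  shelf 1: 22 + 7 = 29
  shelf 2: 21 + 9 = 30
  shelf 3: 20 + 7 = 27
  shelf 4: 17 + 6 = 23
  shelf 5: 17 = 17
This matches the lower bound, so 5 is optimal.

5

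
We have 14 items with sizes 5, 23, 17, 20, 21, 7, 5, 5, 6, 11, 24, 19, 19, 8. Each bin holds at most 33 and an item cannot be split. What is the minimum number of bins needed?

7

Total = 24 + 23 + 21 + 20 + 19 + 19 + 17 + 11 + 8 + 7 + 6 + 5 + 5 + 5 = 190.
Lower bound: ⌈190/33⌉ = 6 bins.
Also, 7 items each exceed 33/2, and no two of those can share a bin, so at least 7 bins are needed.
A packing using 7 bins:
  bin 1: 24 + 8 = 32
  bin 2: 23 + 7 = 30
  bin 3: 21 + 11 = 32
  bin 4: 20 + 6 + 5 = 31
  bin 5: 19 + 5 + 5 = 29
  bin 6: 19 = 19
  bin 7: 17 = 17
This matches the lower bound, so 7 is optimal.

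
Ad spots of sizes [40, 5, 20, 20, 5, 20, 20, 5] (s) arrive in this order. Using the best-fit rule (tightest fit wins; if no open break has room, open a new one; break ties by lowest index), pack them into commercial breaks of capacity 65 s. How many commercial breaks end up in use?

  40 → break 1 (new)  [load 40/65]
  5 → break 1  [load 45/65]
  20 → break 1  [load 65/65]
  20 → break 2 (new)  [load 20/65]
  5 → break 2  [load 25/65]
  20 → break 2  [load 45/65]
  20 → break 2  [load 65/65]
  5 → break 3 (new)  [load 5/65]
3 commercial breaks opened.

3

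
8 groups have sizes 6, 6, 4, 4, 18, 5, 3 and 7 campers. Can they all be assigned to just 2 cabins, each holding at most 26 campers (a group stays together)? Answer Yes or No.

No

Total = 53 campers; ⌈53/26⌉ = 3.
At least 3 cabins are required, but only 2 are allowed.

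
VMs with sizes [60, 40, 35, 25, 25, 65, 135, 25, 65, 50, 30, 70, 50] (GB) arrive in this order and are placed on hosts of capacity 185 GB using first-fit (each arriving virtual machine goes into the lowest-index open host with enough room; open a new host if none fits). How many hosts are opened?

4

  60 → host 1 (new)  [load 60/185]
  40 → host 1  [load 100/185]
  35 → host 1  [load 135/185]
  25 → host 1  [load 160/185]
  25 → host 1  [load 185/185]
  65 → host 2 (new)  [load 65/185]
  135 → host 3 (new)  [load 135/185]
  25 → host 2  [load 90/185]
  65 → host 2  [load 155/185]
  50 → host 3  [load 185/185]
  30 → host 2  [load 185/185]
  70 → host 4 (new)  [load 70/185]
  50 → host 4  [load 120/185]
4 hosts opened.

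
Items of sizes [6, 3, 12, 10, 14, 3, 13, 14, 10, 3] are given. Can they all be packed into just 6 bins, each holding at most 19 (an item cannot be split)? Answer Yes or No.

Yes

A valid assignment using 6 bins:
  bin 1: 14 + 3 = 17
  bin 2: 14 + 3 = 17
  bin 3: 13 + 6 = 19
  bin 4: 12 + 3 = 15
  bin 5: 10 = 10
  bin 6: 10 = 10
Every load is within 19, so 6 bins suffice.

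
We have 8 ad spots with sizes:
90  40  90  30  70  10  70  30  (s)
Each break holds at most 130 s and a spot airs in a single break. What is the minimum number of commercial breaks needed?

4

Total = 90 + 90 + 70 + 70 + 40 + 30 + 30 + 10 = 430 s.
Lower bound: ⌈430/130⌉ = 4 commercial breaks.
A packing using 4 commercial breaks:
  break 1: 90 + 40 = 130
  break 2: 90 + 30 + 10 = 130
  break 3: 70 + 30 = 100
  break 4: 70 = 70
This matches the lower bound, so 4 is optimal.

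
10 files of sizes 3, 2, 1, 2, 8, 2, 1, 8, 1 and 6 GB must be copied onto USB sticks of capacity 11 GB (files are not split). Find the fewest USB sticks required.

Total = 8 + 8 + 6 + 3 + 2 + 2 + 2 + 1 + 1 + 1 = 34 GB.
Lower bound: ⌈34/11⌉ = 4 USB sticks.
A packing using 4 USB sticks:
  USB stick 1: 8 + 3 = 11
  USB stick 2: 8 + 2 + 1 = 11
  USB stick 3: 6 + 2 + 2 + 1 = 11
  USB stick 4: 1 = 1
This matches the lower bound, so 4 is optimal.

4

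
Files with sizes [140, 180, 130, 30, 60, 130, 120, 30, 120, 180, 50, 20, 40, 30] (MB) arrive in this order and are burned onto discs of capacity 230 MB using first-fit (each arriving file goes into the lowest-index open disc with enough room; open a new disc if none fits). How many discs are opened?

  140 → disc 1 (new)  [load 140/230]
  180 → disc 2 (new)  [load 180/230]
  130 → disc 3 (new)  [load 130/230]
  30 → disc 1  [load 170/230]
  60 → disc 1  [load 230/230]
  130 → disc 4 (new)  [load 130/230]
  120 → disc 5 (new)  [load 120/230]
  30 → disc 2  [load 210/230]
  120 → disc 6 (new)  [load 120/230]
  180 → disc 7 (new)  [load 180/230]
  50 → disc 3  [load 180/230]
  20 → disc 2  [load 230/230]
  40 → disc 3  [load 220/230]
  30 → disc 4  [load 160/230]
7 discs opened.

7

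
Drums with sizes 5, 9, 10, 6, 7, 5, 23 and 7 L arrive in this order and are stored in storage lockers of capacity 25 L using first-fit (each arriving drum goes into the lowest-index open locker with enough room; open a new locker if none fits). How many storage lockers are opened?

3

  5 → locker 1 (new)  [load 5/25]
  9 → locker 1  [load 14/25]
  10 → locker 1  [load 24/25]
  6 → locker 2 (new)  [load 6/25]
  7 → locker 2  [load 13/25]
  5 → locker 2  [load 18/25]
  23 → locker 3 (new)  [load 23/25]
  7 → locker 2  [load 25/25]
3 storage lockers opened.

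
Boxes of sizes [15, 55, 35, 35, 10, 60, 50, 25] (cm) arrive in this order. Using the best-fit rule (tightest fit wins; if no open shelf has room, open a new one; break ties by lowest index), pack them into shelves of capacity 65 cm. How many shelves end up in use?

  15 → shelf 1 (new)  [load 15/65]
  55 → shelf 2 (new)  [load 55/65]
  35 → shelf 1  [load 50/65]
  35 → shelf 3 (new)  [load 35/65]
  10 → shelf 2  [load 65/65]
  60 → shelf 4 (new)  [load 60/65]
  50 → shelf 5 (new)  [load 50/65]
  25 → shelf 3  [load 60/65]
5 shelves opened.

5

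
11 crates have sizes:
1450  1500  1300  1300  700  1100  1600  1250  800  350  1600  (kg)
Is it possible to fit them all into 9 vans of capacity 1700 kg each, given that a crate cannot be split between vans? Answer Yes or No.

A valid assignment using 9 vans:
  van 1: 1600 = 1600
  van 2: 1600 = 1600
  van 3: 1500 = 1500
  van 4: 1450 = 1450
  van 5: 1300 + 350 = 1650
  van 6: 1300 = 1300
  van 7: 1250 = 1250
  van 8: 1100 = 1100
  van 9: 800 + 700 = 1500
Every load is within 1700 kg, so 9 vans suffice.

Yes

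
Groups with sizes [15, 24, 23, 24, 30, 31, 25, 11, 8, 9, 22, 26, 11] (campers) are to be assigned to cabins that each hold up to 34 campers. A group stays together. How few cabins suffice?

Total = 31 + 30 + 26 + 25 + 24 + 24 + 23 + 22 + 15 + 11 + 11 + 9 + 8 = 259 campers.
Lower bound: ⌈259/34⌉ = 8 cabins.
A packing using 9 cabins:
  cabin 1: 31 = 31
  cabin 2: 30 = 30
  cabin 3: 26 + 8 = 34
  cabin 4: 25 + 9 = 34
  cabin 5: 24 = 24
  cabin 6: 24 = 24
  cabin 7: 23 + 11 = 34
  cabin 8: 22 + 11 = 33
  cabin 9: 15 = 15
No arrangement into 8 cabins stays within capacity, so 9 is optimal.

9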